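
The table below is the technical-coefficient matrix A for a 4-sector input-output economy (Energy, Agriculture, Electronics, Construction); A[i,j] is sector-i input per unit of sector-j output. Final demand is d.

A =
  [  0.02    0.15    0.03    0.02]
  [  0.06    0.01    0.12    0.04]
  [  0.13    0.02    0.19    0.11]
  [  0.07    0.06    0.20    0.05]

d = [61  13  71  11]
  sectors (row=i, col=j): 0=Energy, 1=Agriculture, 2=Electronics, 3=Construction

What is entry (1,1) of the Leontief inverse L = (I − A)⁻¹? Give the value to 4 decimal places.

L[1,1] = 1.0313

Form M = I − A:
  [  0.98   -0.15   -0.03   -0.02]
  [ -0.06    0.99   -0.12   -0.04]
  [ -0.13   -0.02    0.81   -0.11]
  [ -0.07   -0.06   -0.20    0.95]
Leontief inverse L = M⁻¹:
  [  1.0425    0.1616    0.0717    0.0371]
  [  0.0907    1.0313    0.1723    0.0653]
  [  0.1861    0.0637    1.2894    0.1559]
  [  0.1217    0.0905    0.2876    1.0923]
Total output x = L · d:
  x_0 = 1.0425·61 + 0.1616·13 + 0.0717·71 + 0.0371·11 = 71.1904
  x_1 = 0.0907·61 + 1.0313·13 + 0.1723·71 + 0.0653·11 = 31.8845
  x_2 = 0.1861·61 + 0.0637·13 + 1.2894·71 + 0.1559·11 = 105.4400
  x_3 = 0.1217·61 + 0.0905·13 + 0.2876·71 + 1.0923·11 = 41.0362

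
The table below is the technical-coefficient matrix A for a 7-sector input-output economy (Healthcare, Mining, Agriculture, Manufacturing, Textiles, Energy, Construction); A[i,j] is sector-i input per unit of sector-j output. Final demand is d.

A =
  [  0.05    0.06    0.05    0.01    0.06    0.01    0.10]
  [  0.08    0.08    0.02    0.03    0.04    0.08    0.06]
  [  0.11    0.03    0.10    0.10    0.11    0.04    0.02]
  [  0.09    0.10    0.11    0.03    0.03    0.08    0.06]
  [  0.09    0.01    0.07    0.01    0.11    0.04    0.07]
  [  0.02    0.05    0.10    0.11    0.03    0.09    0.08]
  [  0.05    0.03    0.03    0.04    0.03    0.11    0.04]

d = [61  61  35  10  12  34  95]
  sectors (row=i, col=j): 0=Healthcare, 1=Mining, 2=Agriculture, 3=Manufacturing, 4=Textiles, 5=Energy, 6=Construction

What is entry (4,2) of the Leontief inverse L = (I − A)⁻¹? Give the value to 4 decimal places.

L[4,2] = 0.1157

Form M = I − A:
  [  0.95   -0.06   -0.05   -0.01   -0.06   -0.01   -0.10]
  [ -0.08    0.92   -0.02   -0.03   -0.04   -0.08   -0.06]
  [ -0.11   -0.03    0.90   -0.10   -0.11   -0.04   -0.02]
  [ -0.09   -0.10   -0.11    0.97   -0.03   -0.08   -0.06]
  [ -0.09   -0.01   -0.07   -0.01    0.89   -0.04   -0.07]
  [ -0.02   -0.05   -0.10   -0.11   -0.03    0.91   -0.08]
  [ -0.05   -0.03   -0.03   -0.04   -0.03   -0.11    0.96]
Leontief inverse L = M⁻¹:
  [  1.0897    0.0854    0.0836    0.0343    0.0949    0.0465    0.1335]
  [  0.1220    1.1145    0.0620    0.0611    0.0757    0.1232    0.1033]
  [  0.1762    0.0737    1.1651    0.1391    0.1694    0.0884    0.0756]
  [  0.1498    0.1439    0.1678    1.0748    0.0818    0.1333    0.1124]
  [  0.1375    0.0375    0.1157    0.0399    1.1566    0.0778    0.1124]
  [  0.0802    0.0951    0.1637    0.1570    0.0783    1.1482    0.1289]
  [  0.0858    0.0596    0.0721    0.0721    0.0611    0.1486    1.0772]
Total output x = L · d:
  x_0 = 1.0897·61 + 0.0854·61 + 0.0836·35 + 0.0343·10 + 0.0949·12 + 0.0465·34 + 0.1335·95 = 90.3591
  x_1 = 0.1220·61 + 1.1145·61 + 0.0620·35 + 0.0611·10 + 0.0757·12 + 0.1232·34 + 0.1033·95 = 93.1168
  x_2 = 0.1762·61 + 0.0737·61 + 1.1651·35 + 0.1391·10 + 0.1694·12 + 0.0884·34 + 0.0756·95 = 69.6387
  x_3 = 0.1498·61 + 0.1439·61 + 0.1678·35 + 1.0748·10 + 0.0818·12 + 0.1333·34 + 0.1124·95 = 50.7270
  x_4 = 0.1375·61 + 0.0375·61 + 0.1157·35 + 0.0399·10 + 1.1566·12 + 0.0778·34 + 0.1124·95 = 42.3262
  x_5 = 0.0802·61 + 0.0951·61 + 0.1637·35 + 0.1570·10 + 0.0783·12 + 1.1482·34 + 0.1289·95 = 70.2145
  x_6 = 0.0858·61 + 0.0596·61 + 0.0721·35 + 0.0721·10 + 0.0611·12 + 0.1486·34 + 1.0772·95 = 120.2324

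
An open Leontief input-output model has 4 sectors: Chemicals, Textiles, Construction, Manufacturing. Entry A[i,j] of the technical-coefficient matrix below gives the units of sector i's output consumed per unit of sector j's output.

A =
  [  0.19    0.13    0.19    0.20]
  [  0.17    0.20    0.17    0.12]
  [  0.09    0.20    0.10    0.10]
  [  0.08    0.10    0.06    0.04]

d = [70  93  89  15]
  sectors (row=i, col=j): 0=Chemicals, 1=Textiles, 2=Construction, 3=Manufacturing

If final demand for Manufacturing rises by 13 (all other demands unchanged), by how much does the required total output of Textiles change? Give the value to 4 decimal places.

3.8514

Form M = I − A:
  [  0.81   -0.13   -0.19   -0.20]
  [ -0.17    0.80   -0.17   -0.12]
  [ -0.09   -0.20    0.90   -0.10]
  [ -0.08   -0.10   -0.06    0.96]
Leontief inverse L = M⁻¹:
  [  1.3929    0.3708    0.3892    0.3771]
  [  0.3727    1.4402    0.3705    0.2963]
  [  0.2410    0.3799    1.2489    0.2278]
  [  0.1700    0.2047    0.1491    1.1182]
Total output x = L · d:
  x_0 = 1.3929·70 + 0.3708·93 + 0.3892·89 + 0.3771·15 = 172.2815
  x_1 = 0.3727·70 + 1.4402·93 + 0.3705·89 + 0.2963·15 = 197.4438
  x_2 = 0.2410·70 + 0.3799·93 + 1.2489·89 + 0.2278·15 = 166.7681
  x_3 = 0.1700·70 + 0.2047·93 + 0.1491·89 + 1.1182·15 = 60.9719
Δx_1 = L[1,3] · Δd_3 = 0.2963 · 13 = 3.8514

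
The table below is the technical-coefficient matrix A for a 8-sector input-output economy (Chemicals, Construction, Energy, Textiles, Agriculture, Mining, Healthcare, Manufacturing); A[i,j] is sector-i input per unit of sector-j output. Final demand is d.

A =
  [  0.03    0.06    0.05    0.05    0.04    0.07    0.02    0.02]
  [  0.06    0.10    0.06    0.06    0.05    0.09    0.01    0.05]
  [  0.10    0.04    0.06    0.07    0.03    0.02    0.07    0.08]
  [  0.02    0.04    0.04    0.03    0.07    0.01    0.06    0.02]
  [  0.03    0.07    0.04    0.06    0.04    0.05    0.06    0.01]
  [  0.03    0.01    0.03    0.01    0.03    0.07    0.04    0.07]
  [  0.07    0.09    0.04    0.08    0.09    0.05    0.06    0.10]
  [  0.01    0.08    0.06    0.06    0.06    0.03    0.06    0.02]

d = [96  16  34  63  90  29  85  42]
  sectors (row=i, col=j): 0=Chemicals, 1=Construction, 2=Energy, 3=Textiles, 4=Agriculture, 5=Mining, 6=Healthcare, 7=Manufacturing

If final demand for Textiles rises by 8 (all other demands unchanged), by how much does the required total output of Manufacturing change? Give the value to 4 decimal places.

Form M = I − A:
  [  0.97   -0.06   -0.05   -0.05   -0.04   -0.07   -0.02   -0.02]
  [ -0.06    0.90   -0.06   -0.06   -0.05   -0.09   -0.01   -0.05]
  [ -0.10   -0.04    0.94   -0.07   -0.03   -0.02   -0.07   -0.08]
  [ -0.02   -0.04   -0.04    0.97   -0.07   -0.01   -0.06   -0.02]
  [ -0.03   -0.07   -0.04   -0.06    0.96   -0.05   -0.06   -0.01]
  [ -0.03   -0.01   -0.03   -0.01   -0.03    0.93   -0.04   -0.07]
  [ -0.07   -0.09   -0.04   -0.08   -0.09   -0.05    0.94   -0.10]
  [ -0.01   -0.08   -0.06   -0.06   -0.06   -0.03   -0.06    0.98]
Leontief inverse L = M⁻¹:
  [  1.0549    0.0921    0.0762    0.0773    0.0670    0.0983    0.0455    0.0464]
  [  0.0938    1.1463    0.0976    0.0985    0.0874    0.1310    0.0443    0.0851]
  [  0.1340    0.0899    1.0983    0.1127    0.0718    0.0569    0.1071    0.1150]
  [  0.0435    0.0729    0.0636    1.0582    0.0964    0.0342    0.0844    0.0434]
  [  0.0580    0.1075    0.0683    0.0914    1.0717    0.0808    0.0877    0.0398]
  [  0.0495    0.0381    0.0524    0.0343    0.0541    1.0935    0.0635    0.0931]
  [  0.1095    0.1519    0.0862    0.1307    0.1401    0.0977    1.1046    0.1408]
  [  0.0411    0.1215    0.0909    0.0952    0.0940    0.0617    0.0907    1.0514]
Total output x = L · d:
  x_0 = 1.0549·96 + 0.0921·16 + 0.0762·34 + 0.0773·63 + 0.0670·90 + 0.0983·29 + 0.0455·85 + 0.0464·42 = 124.9053
  x_1 = 0.0938·96 + 1.1463·16 + 0.0976·34 + 0.0985·63 + 0.0874·90 + 0.1310·29 + 0.0443·85 + 0.0851·42 = 55.8799
  x_2 = 0.1340·96 + 0.0899·16 + 1.0983·34 + 0.1127·63 + 0.0718·90 + 0.0569·29 + 0.1071·85 + 0.1150·42 = 80.7968
  x_3 = 0.0435·96 + 0.0729·16 + 0.0636·34 + 1.0582·63 + 0.0964·90 + 0.0342·29 + 0.0844·85 + 0.0434·42 = 92.8353
  x_4 = 0.0580·96 + 0.1075·16 + 0.0683·34 + 0.0914·63 + 1.0717·90 + 0.0808·29 + 0.0877·85 + 0.0398·42 = 123.2840
  x_5 = 0.0495·96 + 0.0381·16 + 0.0524·34 + 0.0343·63 + 0.0541·90 + 1.0935·29 + 0.0635·85 + 0.0931·42 = 55.1909
  x_6 = 0.1095·96 + 0.1519·16 + 0.0862·34 + 0.1307·63 + 0.1401·90 + 0.0977·29 + 1.1046·85 + 0.1408·42 = 139.3571
  x_7 = 0.0411·96 + 0.1215·16 + 0.0909·34 + 0.0952·63 + 0.0940·90 + 0.0617·29 + 0.0907·85 + 1.0514·42 = 77.0934
Δx_7 = L[7,3] · Δd_3 = 0.0952 · 8 = 0.7613

0.7613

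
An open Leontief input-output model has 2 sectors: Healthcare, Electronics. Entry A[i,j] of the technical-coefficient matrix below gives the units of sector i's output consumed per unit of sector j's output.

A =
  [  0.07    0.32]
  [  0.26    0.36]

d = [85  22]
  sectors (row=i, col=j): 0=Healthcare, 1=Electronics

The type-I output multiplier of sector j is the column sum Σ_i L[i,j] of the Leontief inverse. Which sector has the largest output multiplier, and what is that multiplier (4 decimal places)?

Electronics (2.4414)

Form M = I − A:
  [  0.93   -0.32]
  [ -0.26    0.64]
Leontief inverse L = M⁻¹:
  [  1.2500    0.6250]
  [  0.5078    1.8164]
Total output x = L · d:
  x_0 = 1.2500·85 + 0.6250·22 = 120.0000
  x_1 = 0.5078·85 + 1.8164·22 = 83.1250
Output multipliers (column sums of L):
  Healthcare: 1.7578
  Electronics: 2.4414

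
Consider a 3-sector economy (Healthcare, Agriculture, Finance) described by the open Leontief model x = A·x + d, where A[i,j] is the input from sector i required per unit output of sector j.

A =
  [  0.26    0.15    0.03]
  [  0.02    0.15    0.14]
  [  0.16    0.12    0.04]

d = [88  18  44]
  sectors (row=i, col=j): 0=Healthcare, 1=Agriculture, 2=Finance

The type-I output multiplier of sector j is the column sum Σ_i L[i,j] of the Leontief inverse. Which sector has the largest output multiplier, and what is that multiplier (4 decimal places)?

Form M = I − A:
  [  0.74   -0.15   -0.03]
  [ -0.02    0.85   -0.14]
  [ -0.16   -0.12    0.96]
Leontief inverse L = M⁻¹:
  [  1.3755    0.2540    0.0800]
  [  0.0716    1.2144    0.1793]
  [  0.2382    0.1941    1.0774]
Total output x = L · d:
  x_0 = 1.3755·88 + 0.2540·18 + 0.0800·44 = 129.1400
  x_1 = 0.0716·88 + 1.2144·18 + 0.1793·44 = 36.0513
  x_2 = 0.2382·88 + 0.1941·18 + 1.0774·44 = 71.8631
Output multipliers (column sums of L):
  Healthcare: 1.6853
  Agriculture: 1.6626
  Finance: 1.3368

Healthcare (1.6853)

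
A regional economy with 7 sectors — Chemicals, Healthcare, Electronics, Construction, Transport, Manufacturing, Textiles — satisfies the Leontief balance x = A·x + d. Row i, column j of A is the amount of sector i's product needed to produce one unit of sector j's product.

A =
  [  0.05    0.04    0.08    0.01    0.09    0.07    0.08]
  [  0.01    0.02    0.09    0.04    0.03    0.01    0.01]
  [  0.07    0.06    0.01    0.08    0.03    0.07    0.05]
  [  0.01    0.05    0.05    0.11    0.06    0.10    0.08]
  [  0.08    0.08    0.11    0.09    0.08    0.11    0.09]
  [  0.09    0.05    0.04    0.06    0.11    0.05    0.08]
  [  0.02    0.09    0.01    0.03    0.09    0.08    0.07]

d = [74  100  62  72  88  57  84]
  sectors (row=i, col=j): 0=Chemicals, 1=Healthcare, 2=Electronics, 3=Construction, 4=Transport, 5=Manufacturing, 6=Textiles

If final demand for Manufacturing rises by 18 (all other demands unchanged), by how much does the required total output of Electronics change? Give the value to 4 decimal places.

Form M = I − A:
  [  0.95   -0.04   -0.08   -0.01   -0.09   -0.07   -0.08]
  [ -0.01    0.98   -0.09   -0.04   -0.03   -0.01   -0.01]
  [ -0.07   -0.06    0.99   -0.08   -0.03   -0.07   -0.05]
  [ -0.01   -0.05   -0.05    0.89   -0.06   -0.10   -0.08]
  [ -0.08   -0.08   -0.11   -0.09    0.92   -0.11   -0.09]
  [ -0.09   -0.05   -0.04   -0.06   -0.11    0.95   -0.08]
  [ -0.02   -0.09   -0.01   -0.03   -0.09   -0.08    0.93]
Leontief inverse L = M⁻¹:
  [  1.0896    0.0847    0.1208    0.0542    0.1443    0.1235    0.1304]
  [  0.0282    1.0407    0.1078    0.0656    0.0521    0.0367    0.0333]
  [  0.0987    0.0949    1.0469    0.1182    0.0774    0.1147    0.0933]
  [  0.0481    0.0973    0.0926    1.1642    0.1191    0.1591    0.1355]
  [  0.1347    0.1434    0.1700    0.1587    1.1594    0.1888    0.1644]
  [  0.1320    0.1004    0.0911    0.1115    0.1732    1.1137    0.1395]
  [  0.0532    0.1292    0.0516    0.0713    0.1399    0.1266    1.1146]
Total output x = L · d:
  x_0 = 1.0896·74 + 0.0847·100 + 0.1208·62 + 0.0542·72 + 0.1443·88 + 0.1235·57 + 0.1304·84 = 131.1901
  x_1 = 0.0282·74 + 1.0407·100 + 0.1078·62 + 0.0656·72 + 0.0521·88 + 0.0367·57 + 0.0333·84 = 127.0383
  x_2 = 0.0987·74 + 0.0949·100 + 1.0469·62 + 0.1182·72 + 0.0774·88 + 0.1147·57 + 0.0933·84 = 111.3993
  x_3 = 0.0481·74 + 0.0973·100 + 0.0926·62 + 1.1642·72 + 0.1191·88 + 0.1591·57 + 0.1355·84 = 133.7806
  x_4 = 0.1347·74 + 0.1434·100 + 0.1700·62 + 0.1587·72 + 1.1594·88 + 0.1888·57 + 0.1644·84 = 172.8633
  x_5 = 0.1320·74 + 0.1004·100 + 0.0911·62 + 0.1115·72 + 0.1732·88 + 1.1137·57 + 0.1395·84 = 123.9200
  x_6 = 0.0532·74 + 0.1292·100 + 0.0516·62 + 0.0713·72 + 0.1399·88 + 0.1266·57 + 1.1146·84 = 138.3397
Δx_2 = L[2,5] · Δd_5 = 0.1147 · 18 = 2.0642

2.0642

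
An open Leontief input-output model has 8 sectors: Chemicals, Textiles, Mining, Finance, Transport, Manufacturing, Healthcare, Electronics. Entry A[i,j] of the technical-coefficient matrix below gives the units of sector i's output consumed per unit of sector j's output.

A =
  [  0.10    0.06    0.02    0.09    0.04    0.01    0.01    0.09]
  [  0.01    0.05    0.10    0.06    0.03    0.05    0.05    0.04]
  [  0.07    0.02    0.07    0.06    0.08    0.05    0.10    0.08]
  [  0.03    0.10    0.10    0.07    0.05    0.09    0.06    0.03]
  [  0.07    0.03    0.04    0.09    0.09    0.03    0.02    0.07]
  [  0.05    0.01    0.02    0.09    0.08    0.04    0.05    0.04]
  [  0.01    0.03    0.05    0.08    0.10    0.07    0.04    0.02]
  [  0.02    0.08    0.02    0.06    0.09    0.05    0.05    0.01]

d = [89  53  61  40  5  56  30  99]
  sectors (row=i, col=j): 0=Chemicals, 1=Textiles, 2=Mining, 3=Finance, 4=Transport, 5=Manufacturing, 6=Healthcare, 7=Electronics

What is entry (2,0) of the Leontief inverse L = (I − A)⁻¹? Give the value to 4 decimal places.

L[2,0] = 0.1134

Form M = I − A:
  [  0.90   -0.06   -0.02   -0.09   -0.04   -0.01   -0.01   -0.09]
  [ -0.01    0.95   -0.10   -0.06   -0.03   -0.05   -0.05   -0.04]
  [ -0.07   -0.02    0.93   -0.06   -0.08   -0.05   -0.10   -0.08]
  [ -0.03   -0.10   -0.10    0.93   -0.05   -0.09   -0.06   -0.03]
  [ -0.07   -0.03   -0.04   -0.09    0.91   -0.03   -0.02   -0.07]
  [ -0.05   -0.01   -0.02   -0.09   -0.08    0.96   -0.05   -0.04]
  [ -0.01   -0.03   -0.05   -0.08   -0.10   -0.07    0.96   -0.02]
  [ -0.02   -0.08   -0.02   -0.06   -0.09   -0.05   -0.05    0.99]
Leontief inverse L = M⁻¹:
  [  1.1345    0.1034    0.0610    0.1452    0.0879    0.0465    0.0434    0.1256]
  [  0.0404    1.0823    0.1409    0.1114    0.0806    0.0874    0.0885    0.0732]
  [  0.1134    0.0653    1.1178    0.1315    0.1493    0.0968    0.1439    0.1246]
  [  0.0712    0.1427    0.1549    1.1402    0.1157    0.1386    0.1091    0.0753]
  [  0.1080    0.0721    0.0822    0.1496    1.1444    0.0687    0.0559    0.1087]
  [  0.0818    0.0454    0.0565    0.1425    0.1284    1.0748    0.0804    0.0723]
  [  0.0432    0.0633    0.0901    0.1352    0.1523    0.1071    1.0748    0.0547]
  [  0.0489    0.1116    0.0595    0.1113    0.1365    0.0843    0.0810    1.0419]
Total output x = L · d:
  x_0 = 1.1345·89 + 0.1034·53 + 0.0610·61 + 0.1452·40 + 0.0879·5 + 0.0465·56 + 0.0434·30 + 0.1256·99 = 132.7632
  x_1 = 0.0404·89 + 1.0823·53 + 0.1409·61 + 0.1114·40 + 0.0806·5 + 0.0874·56 + 0.0885·30 + 0.0732·99 = 89.2062
  x_2 = 0.1134·89 + 0.0653·53 + 1.1178·61 + 0.1315·40 + 0.1493·5 + 0.0968·56 + 0.1439·30 + 0.1246·99 = 109.8225
  x_3 = 0.0712·89 + 0.1427·53 + 0.1549·61 + 1.1402·40 + 0.1157·5 + 0.1386·56 + 0.1091·30 + 0.0753·99 = 88.0322
  x_4 = 0.1080·89 + 0.0721·53 + 0.0822·61 + 0.1496·40 + 1.1444·5 + 0.0687·56 + 0.0559·30 + 0.1087·99 = 46.4461
  x_5 = 0.0818·89 + 0.0454·53 + 0.0565·61 + 0.1425·40 + 0.1284·5 + 1.0748·56 + 0.0804·30 + 0.0723·99 = 89.2336
  x_6 = 0.0432·89 + 0.0633·53 + 0.0901·61 + 0.1352·40 + 0.1523·5 + 0.1071·56 + 1.0748·30 + 0.0547·99 = 62.5157
  x_7 = 0.0489·89 + 0.1116·53 + 0.0595·61 + 0.1113·40 + 0.1365·5 + 0.0843·56 + 0.0810·30 + 1.0419·99 = 129.3311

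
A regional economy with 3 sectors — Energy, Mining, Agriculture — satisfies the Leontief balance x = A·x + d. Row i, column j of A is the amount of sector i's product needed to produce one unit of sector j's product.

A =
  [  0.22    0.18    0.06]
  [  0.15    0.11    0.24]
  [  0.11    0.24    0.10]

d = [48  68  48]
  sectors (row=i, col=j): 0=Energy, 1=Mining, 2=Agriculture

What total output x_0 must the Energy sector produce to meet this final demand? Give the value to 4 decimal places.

Form M = I − A:
  [  0.78   -0.18   -0.06]
  [ -0.15    0.89   -0.24]
  [ -0.11   -0.24    0.90]
Leontief inverse L = M⁻¹:
  [  1.3697    0.3250    0.1780]
  [  0.2974    1.2812    0.3615]
  [  0.2467    0.3814    1.2293]
Total output x = L · d:
  x_0 = 1.3697·48 + 0.3250·68 + 0.1780·48 = 96.3863
  x_1 = 0.2974·48 + 1.2812·68 + 0.3615·48 = 118.7473
  x_2 = 0.2467·48 + 0.3814·68 + 1.2293·48 = 96.7798

96.3863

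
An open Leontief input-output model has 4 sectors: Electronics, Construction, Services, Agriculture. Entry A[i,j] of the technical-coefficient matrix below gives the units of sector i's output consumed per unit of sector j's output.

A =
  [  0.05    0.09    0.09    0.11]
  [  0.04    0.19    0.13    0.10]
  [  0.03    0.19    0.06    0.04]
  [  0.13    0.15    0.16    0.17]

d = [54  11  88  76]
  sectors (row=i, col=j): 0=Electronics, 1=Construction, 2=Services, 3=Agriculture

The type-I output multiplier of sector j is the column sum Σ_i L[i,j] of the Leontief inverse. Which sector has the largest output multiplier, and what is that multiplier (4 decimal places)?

Construction (2.1369)

Form M = I − A:
  [  0.95   -0.09   -0.09   -0.11]
  [ -0.04    0.81   -0.13   -0.10]
  [ -0.03   -0.19    0.94   -0.04]
  [ -0.13   -0.15   -0.16    0.83]
Leontief inverse L = M⁻¹:
  [  1.0897    0.1912    0.1606    0.1752]
  [  0.0881    1.3306    0.2236    0.1828]
  [  0.0610    0.2889    1.1262    0.0972]
  [  0.1984    0.3261    0.2827    1.2840]
Total output x = L · d:
  x_0 = 1.0897·54 + 0.1912·11 + 0.1606·88 + 0.1752·76 = 88.3961
  x_1 = 0.0881·54 + 1.3306·11 + 0.2236·88 + 0.1828·76 = 52.9589
  x_2 = 0.0610·54 + 0.2889·11 + 1.1262·88 + 0.0972·76 = 112.9621
  x_3 = 0.1984·54 + 0.3261·11 + 0.2827·88 + 1.2840·76 = 136.7582
Output multipliers (column sums of L):
  Electronics: 1.4372
  Construction: 2.1369
  Services: 1.7930
  Agriculture: 1.7392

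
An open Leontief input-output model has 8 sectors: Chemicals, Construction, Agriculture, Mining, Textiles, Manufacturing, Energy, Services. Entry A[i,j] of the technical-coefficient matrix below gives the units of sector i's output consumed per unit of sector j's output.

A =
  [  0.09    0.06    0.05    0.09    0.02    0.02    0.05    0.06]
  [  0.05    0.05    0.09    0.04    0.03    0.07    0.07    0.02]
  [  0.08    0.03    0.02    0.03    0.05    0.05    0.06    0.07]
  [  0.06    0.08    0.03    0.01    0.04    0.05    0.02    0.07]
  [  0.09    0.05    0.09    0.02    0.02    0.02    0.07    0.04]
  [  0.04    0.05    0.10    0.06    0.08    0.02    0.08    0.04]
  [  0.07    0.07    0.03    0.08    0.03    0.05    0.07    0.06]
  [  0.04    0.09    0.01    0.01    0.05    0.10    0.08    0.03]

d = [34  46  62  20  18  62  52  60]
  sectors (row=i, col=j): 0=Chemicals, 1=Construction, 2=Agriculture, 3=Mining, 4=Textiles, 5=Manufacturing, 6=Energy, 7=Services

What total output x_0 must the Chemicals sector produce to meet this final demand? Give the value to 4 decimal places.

Form M = I − A:
  [  0.91   -0.06   -0.05   -0.09   -0.02   -0.02   -0.05   -0.06]
  [ -0.05    0.95   -0.09   -0.04   -0.03   -0.07   -0.07   -0.02]
  [ -0.08   -0.03    0.98   -0.03   -0.05   -0.05   -0.06   -0.07]
  [ -0.06   -0.08   -0.03    0.99   -0.04   -0.05   -0.02   -0.07]
  [ -0.09   -0.05   -0.09   -0.02    0.98   -0.02   -0.07   -0.04]
  [ -0.04   -0.05   -0.10   -0.06   -0.08    0.98   -0.08   -0.04]
  [ -0.07   -0.07   -0.03   -0.08   -0.03   -0.05    0.93   -0.06]
  [ -0.04   -0.09   -0.01   -0.01   -0.05   -0.10   -0.08    0.97]
Leontief inverse L = M⁻¹:
  [  1.1394    0.1069    0.0859    0.1236    0.0485    0.0574    0.0945    0.0980]
  [  0.0979    1.0916    0.1277    0.0743    0.0598    0.1032    0.1155    0.0570]
  [  0.1244    0.0720    1.0548    0.0621    0.0762    0.0820    0.1031    0.1027]
  [  0.0995    0.1172    0.0647    1.0380    0.0648    0.0811    0.0609    0.0979]
  [  0.1371    0.0904    0.1227    0.0541    1.0461    0.0531    0.1130    0.0754]
  [  0.0948    0.0971    0.1396    0.0944    0.1104    1.0584    0.1298    0.0810]
  [  0.1207    0.1193    0.0706    0.1159    0.0610    0.0889    1.1185    0.0988]
  [  0.0852    0.1321    0.0535    0.0454    0.0793    0.1328    0.1278    1.0627]
Total output x = L · d:
  x_0 = 1.1394·34 + 0.1069·46 + 0.0859·62 + 0.1236·20 + 0.0485·18 + 0.0574·62 + 0.0945·52 + 0.0980·60 = 66.6856
  x_1 = 0.0979·34 + 1.0916·46 + 0.1277·62 + 0.0743·20 + 0.0598·18 + 0.1032·62 + 0.1155·52 + 0.0570·60 = 79.8484
  x_2 = 0.1244·34 + 0.0720·46 + 1.0548·62 + 0.0621·20 + 0.0762·18 + 0.0820·62 + 0.1031·52 + 0.1027·60 = 92.1584
  x_3 = 0.0995·34 + 0.1172·46 + 0.0647·62 + 1.0380·20 + 0.0648·18 + 0.0811·62 + 0.0609·52 + 0.0979·60 = 48.7833
  x_4 = 0.1371·34 + 0.0904·46 + 0.1227·62 + 0.0541·20 + 1.0461·18 + 0.0531·62 + 0.1130·52 + 0.0754·60 = 50.0330
  x_5 = 0.0948·34 + 0.0971·46 + 0.1396·62 + 0.0944·20 + 0.1104·18 + 1.0584·62 + 0.1298·52 + 0.0810·60 = 97.4434
  x_6 = 0.1207·34 + 0.1193·46 + 0.0706·62 + 0.1159·20 + 0.0610·18 + 0.0889·62 + 1.1185·52 + 0.0988·60 = 86.9827
  x_7 = 0.0852·34 + 0.1321·46 + 0.0535·62 + 0.0454·20 + 0.0793·18 + 0.1328·62 + 0.1278·52 + 1.0627·60 = 93.2658

66.6856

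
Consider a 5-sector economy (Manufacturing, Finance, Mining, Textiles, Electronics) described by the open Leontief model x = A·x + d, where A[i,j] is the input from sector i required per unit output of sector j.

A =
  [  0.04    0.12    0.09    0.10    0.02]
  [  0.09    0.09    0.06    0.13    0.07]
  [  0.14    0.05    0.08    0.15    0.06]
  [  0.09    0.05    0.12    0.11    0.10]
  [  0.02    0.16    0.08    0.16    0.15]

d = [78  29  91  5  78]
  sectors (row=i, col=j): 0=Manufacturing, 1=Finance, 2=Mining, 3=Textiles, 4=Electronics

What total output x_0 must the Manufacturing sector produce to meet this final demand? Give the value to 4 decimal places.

111.1202

Form M = I − A:
  [  0.96   -0.12   -0.09   -0.10   -0.02]
  [ -0.09    0.91   -0.06   -0.13   -0.07]
  [ -0.14   -0.05    0.92   -0.15   -0.06]
  [ -0.09   -0.05   -0.12    0.89   -0.10]
  [ -0.02   -0.16   -0.08   -0.16    0.85]
Leontief inverse L = M⁻¹:
  [  1.0992    0.1763    0.1499    0.1876    0.0730]
  [  0.1533    1.1633    0.1333    0.2341    0.1364]
  [  0.2084    0.1281    1.1609    0.2608    0.1281]
  [  0.1596    0.1296    0.1989    1.2250    0.1726]
  [  0.1044    0.2596    0.1753    0.3036    1.2484]
Total output x = L · d:
  x_0 = 1.0992·78 + 0.1763·29 + 0.1499·91 + 0.1876·5 + 0.0730·78 = 111.1202
  x_1 = 0.1533·78 + 1.1633·29 + 0.1333·91 + 0.2341·5 + 0.1364·78 = 69.6228
  x_2 = 0.2084·78 + 0.1281·29 + 1.1609·91 + 0.2608·5 + 0.1281·78 = 136.9046
  x_3 = 0.1596·78 + 0.1296·29 + 0.1989·91 + 1.2250·5 + 0.1726·78 = 53.8898
  x_4 = 0.1044·78 + 0.2596·29 + 0.1753·91 + 0.3036·5 + 1.2484·78 = 130.5139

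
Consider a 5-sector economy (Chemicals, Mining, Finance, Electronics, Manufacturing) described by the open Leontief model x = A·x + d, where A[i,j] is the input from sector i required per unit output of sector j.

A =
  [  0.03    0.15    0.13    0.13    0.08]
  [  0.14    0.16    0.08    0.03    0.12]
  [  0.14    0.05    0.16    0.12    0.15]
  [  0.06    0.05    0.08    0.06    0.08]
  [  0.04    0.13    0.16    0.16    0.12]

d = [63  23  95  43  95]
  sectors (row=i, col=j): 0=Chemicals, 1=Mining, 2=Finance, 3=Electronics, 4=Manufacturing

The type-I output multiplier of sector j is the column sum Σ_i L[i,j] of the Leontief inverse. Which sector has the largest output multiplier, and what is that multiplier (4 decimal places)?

Form M = I − A:
  [  0.97   -0.15   -0.13   -0.13   -0.08]
  [ -0.14    0.84   -0.08   -0.03   -0.12]
  [ -0.14   -0.05    0.84   -0.12   -0.15]
  [ -0.06   -0.05   -0.08    0.94   -0.08]
  [ -0.04   -0.13   -0.16   -0.16    0.88]
Leontief inverse L = M⁻¹:
  [  1.1293    0.2626    0.2608    0.2326    0.2041]
  [  0.2378    1.2932    0.2211    0.1447    0.2488]
  [  0.2466    0.1846    1.3277    0.2601    0.2976]
  [  0.1187    0.1233    0.1683    1.1328    0.1593]
  [  0.1529    0.2590    0.3165    0.2852    1.2655]
Total output x = L · d:
  x_0 = 1.1293·63 + 0.2626·23 + 0.2608·95 + 0.2326·43 + 0.2041·95 = 131.3480
  x_1 = 0.2378·63 + 1.2932·23 + 0.2211·95 + 0.1447·43 + 0.2488·95 = 95.5945
  x_2 = 0.2466·63 + 0.1846·23 + 1.3277·95 + 0.2601·43 + 0.2976·95 = 185.3662
  x_3 = 0.1187·63 + 0.1233·23 + 0.1683·95 + 1.1328·43 + 0.1593·95 = 90.1502
  x_4 = 0.1529·63 + 0.2590·23 + 0.3165·95 + 0.2852·43 + 1.2655·95 = 178.1407
Output multipliers (column sums of L):
  Chemicals: 1.8853
  Mining: 2.1227
  Finance: 2.2945
  Electronics: 2.0555
  Manufacturing: 2.1752

Finance (2.2945)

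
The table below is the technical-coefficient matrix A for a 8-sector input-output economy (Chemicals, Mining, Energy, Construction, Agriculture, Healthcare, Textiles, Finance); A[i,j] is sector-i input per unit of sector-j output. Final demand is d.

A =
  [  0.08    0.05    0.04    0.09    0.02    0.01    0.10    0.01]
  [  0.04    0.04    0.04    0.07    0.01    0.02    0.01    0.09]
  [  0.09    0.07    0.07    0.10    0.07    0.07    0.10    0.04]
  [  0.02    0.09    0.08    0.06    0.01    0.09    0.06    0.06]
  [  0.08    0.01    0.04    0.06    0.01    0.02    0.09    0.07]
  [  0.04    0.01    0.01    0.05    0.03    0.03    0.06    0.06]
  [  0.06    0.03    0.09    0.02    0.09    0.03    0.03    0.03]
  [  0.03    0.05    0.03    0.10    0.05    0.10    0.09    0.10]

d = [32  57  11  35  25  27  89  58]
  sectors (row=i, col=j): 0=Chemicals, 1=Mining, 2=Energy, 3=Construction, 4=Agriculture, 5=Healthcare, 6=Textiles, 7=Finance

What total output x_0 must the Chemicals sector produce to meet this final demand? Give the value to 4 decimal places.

Form M = I − A:
  [  0.92   -0.05   -0.04   -0.09   -0.02   -0.01   -0.10   -0.01]
  [ -0.04    0.96   -0.04   -0.07   -0.01   -0.02   -0.01   -0.09]
  [ -0.09   -0.07    0.93   -0.10   -0.07   -0.07   -0.10   -0.04]
  [ -0.02   -0.09   -0.08    0.94   -0.01   -0.09   -0.06   -0.06]
  [ -0.08   -0.01   -0.04   -0.06    0.99   -0.02   -0.09   -0.07]
  [ -0.04   -0.01   -0.01   -0.05   -0.03    0.97   -0.06   -0.06]
  [ -0.06   -0.03   -0.09   -0.02   -0.09   -0.03    0.97   -0.03]
  [ -0.03   -0.05   -0.03   -0.10   -0.05   -0.10   -0.09    0.90]
Leontief inverse L = M⁻¹:
  [  1.1183    0.0846    0.0812    0.1351    0.0472    0.0417    0.1440    0.0447]
  [  0.0681    1.0699    0.0695    0.1129    0.0308    0.0534    0.0500    0.1260]
  [  0.1480    0.1186    1.1269    0.1701    0.1095    0.1186    0.1697    0.0970]
  [  0.0619    0.1277    0.1216    1.1158    0.0420    0.1311    0.1114    0.1090]
  [  0.1168    0.0428    0.0778    0.1059    1.0388    0.0540    0.1365    0.1050]
  [  0.0662    0.0331    0.0370    0.0835    0.0502    1.0558    0.0943    0.0887]
  [  0.1015    0.0598    0.1250    0.0681    0.1155    0.0602    1.0797    0.0662]
  [  0.0769    0.0924    0.0786    0.1624    0.0864    0.1492    0.1516    1.1573]
Total output x = L · d:
  x_0 = 1.1183·32 + 0.0846·57 + 0.0812·11 + 0.1351·35 + 0.0472·25 + 0.0417·27 + 0.1440·89 + 0.0447·58 = 63.9422
  x_1 = 0.0681·32 + 1.0699·57 + 0.0695·11 + 0.1129·35 + 0.0308·25 + 0.0534·27 + 0.0500·89 + 0.1260·58 = 81.8479
  x_2 = 0.1480·32 + 0.1186·57 + 1.1269·11 + 0.1701·35 + 0.1095·25 + 0.1186·27 + 0.1697·89 + 0.0970·58 = 56.5097
  x_3 = 0.0619·32 + 0.1277·57 + 0.1216·11 + 1.1158·35 + 0.0420·25 + 0.1311·27 + 0.1114·89 + 0.1090·58 = 70.4720
  x_4 = 0.1168·32 + 0.0428·57 + 0.0778·11 + 0.1059·35 + 1.0388·25 + 0.0540·27 + 0.1365·89 + 0.1050·58 = 56.4127
  x_5 = 0.0662·32 + 0.0331·57 + 0.0370·11 + 0.0835·35 + 0.0502·25 + 1.0558·27 + 0.0943·89 + 0.0887·58 = 50.6329
  x_6 = 0.1015·32 + 0.0598·57 + 0.1250·11 + 0.0681·35 + 0.1155·25 + 0.0602·27 + 1.0797·89 + 0.0662·58 = 114.8618
  x_7 = 0.0769·32 + 0.0924·57 + 0.0786·11 + 0.1624·35 + 0.0864·25 + 0.1492·27 + 0.1516·89 + 1.1573·58 = 101.0829

63.9422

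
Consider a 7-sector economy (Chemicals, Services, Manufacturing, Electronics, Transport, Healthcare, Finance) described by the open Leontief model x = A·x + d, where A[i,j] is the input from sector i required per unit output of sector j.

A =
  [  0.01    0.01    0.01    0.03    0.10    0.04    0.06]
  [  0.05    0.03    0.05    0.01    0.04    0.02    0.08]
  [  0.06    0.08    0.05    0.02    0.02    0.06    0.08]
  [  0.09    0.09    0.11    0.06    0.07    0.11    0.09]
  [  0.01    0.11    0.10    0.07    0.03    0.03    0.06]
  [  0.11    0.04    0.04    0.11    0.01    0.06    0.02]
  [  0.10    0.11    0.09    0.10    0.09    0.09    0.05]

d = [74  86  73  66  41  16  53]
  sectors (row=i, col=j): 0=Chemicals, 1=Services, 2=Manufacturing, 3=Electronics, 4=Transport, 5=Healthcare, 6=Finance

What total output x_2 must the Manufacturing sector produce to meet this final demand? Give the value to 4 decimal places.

Form M = I − A:
  [  0.99   -0.01   -0.01   -0.03   -0.10   -0.04   -0.06]
  [ -0.05    0.97   -0.05   -0.01   -0.04   -0.02   -0.08]
  [ -0.06   -0.08    0.95   -0.02   -0.02   -0.06   -0.08]
  [ -0.09   -0.09   -0.11    0.94   -0.07   -0.11   -0.09]
  [ -0.01   -0.11   -0.10   -0.07    0.97   -0.03   -0.06]
  [ -0.11   -0.04   -0.04   -0.11   -0.01    0.94   -0.02]
  [ -0.10   -0.11   -0.09   -0.10   -0.09   -0.09    0.95]
Leontief inverse L = M⁻¹:
  [  1.0384    0.0468    0.0446    0.0611    0.1232    0.0676    0.0883]
  [  0.0793    1.0640    0.0808    0.0380    0.0672    0.0483    0.1103]
  [  0.1001    0.1193    1.0873    0.0554    0.0537    0.0958    0.1186]
  [  0.1564    0.1586    0.1746    1.1199    0.1233    0.1710    0.1554]
  [  0.0561    0.1584    0.1465    0.1058    1.0647    0.0718    0.1080]
  [  0.1515    0.0799    0.0803    0.1467    0.0484    1.1019    0.0632]
  [  0.1641    0.1787    0.1569    0.1579    0.1443    0.1510    1.1185]
Total output x = L · d:
  x_0 = 1.0384·74 + 0.0468·86 + 0.0446·73 + 0.0611·66 + 0.1232·41 + 0.0676·16 + 0.0883·53 = 98.9661
  x_1 = 0.0793·74 + 1.0640·86 + 0.0808·73 + 0.0380·66 + 0.0672·41 + 0.0483·16 + 0.1103·53 = 115.1482
  x_2 = 0.1001·74 + 0.1193·86 + 1.0873·73 + 0.0554·66 + 0.0537·41 + 0.0958·16 + 0.1186·53 = 110.7180
  x_3 = 0.1564·74 + 0.1586·86 + 0.1746·73 + 1.1199·66 + 0.1233·41 + 0.1710·16 + 0.1554·53 = 127.8954
  x_4 = 0.0561·74 + 0.1584·86 + 0.1465·73 + 0.1058·66 + 1.0647·41 + 0.0718·16 + 0.1080·53 = 85.9771
  x_5 = 0.1515·74 + 0.0799·86 + 0.0803·73 + 0.1467·66 + 0.0484·41 + 1.1019·16 + 0.0632·53 = 56.5842
  x_6 = 0.1641·74 + 0.1787·86 + 0.1569·73 + 0.1579·66 + 0.1443·41 + 0.1510·16 + 1.1185·53 = 116.9975

110.7180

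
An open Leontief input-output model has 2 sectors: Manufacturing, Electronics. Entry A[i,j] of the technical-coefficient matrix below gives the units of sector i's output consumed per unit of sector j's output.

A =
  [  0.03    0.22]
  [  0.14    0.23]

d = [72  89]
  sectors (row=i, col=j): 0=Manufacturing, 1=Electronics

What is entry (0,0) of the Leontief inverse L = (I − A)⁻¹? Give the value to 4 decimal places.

L[0,0] = 1.0753

Form M = I − A:
  [  0.97   -0.22]
  [ -0.14    0.77]
Leontief inverse L = M⁻¹:
  [  1.0753    0.3072]
  [  0.1955    1.3546]
Total output x = L · d:
  x_0 = 1.0753·72 + 0.3072·89 = 104.7619
  x_1 = 0.1955·72 + 1.3546·89 = 134.6320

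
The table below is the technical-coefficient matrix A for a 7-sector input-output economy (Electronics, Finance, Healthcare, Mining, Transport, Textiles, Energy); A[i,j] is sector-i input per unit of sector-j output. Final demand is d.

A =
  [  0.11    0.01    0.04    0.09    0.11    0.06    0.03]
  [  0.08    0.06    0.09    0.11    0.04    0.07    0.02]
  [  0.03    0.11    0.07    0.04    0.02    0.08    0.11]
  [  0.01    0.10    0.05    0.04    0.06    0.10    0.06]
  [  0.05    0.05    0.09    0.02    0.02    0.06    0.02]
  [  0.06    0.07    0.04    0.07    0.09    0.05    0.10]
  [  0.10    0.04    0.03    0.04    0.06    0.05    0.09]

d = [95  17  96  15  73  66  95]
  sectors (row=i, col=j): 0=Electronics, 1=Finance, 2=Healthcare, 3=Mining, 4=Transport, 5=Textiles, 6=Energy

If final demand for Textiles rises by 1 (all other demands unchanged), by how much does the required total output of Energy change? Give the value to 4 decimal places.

Form M = I − A:
  [  0.89   -0.01   -0.04   -0.09   -0.11   -0.06   -0.03]
  [ -0.08    0.94   -0.09   -0.11   -0.04   -0.07   -0.02]
  [ -0.03   -0.11    0.93   -0.04   -0.02   -0.08   -0.11]
  [ -0.01   -0.10   -0.05    0.96   -0.06   -0.10   -0.06]
  [ -0.05   -0.05   -0.09   -0.02    0.98   -0.06   -0.02]
  [ -0.06   -0.07   -0.04   -0.07   -0.09    0.95   -0.10]
  [ -0.10   -0.04   -0.03   -0.04   -0.06   -0.05    0.91]
Leontief inverse L = M⁻¹:
  [  1.1577    0.0563    0.0848    0.1331    0.1570    0.1122    0.0742]
  [  0.1285    1.1158    0.1385    0.1599    0.0888    0.1282    0.0721]
  [  0.0843    0.1617    1.1169    0.0909    0.0667    0.1337    0.1635]
  [  0.0564    0.1481    0.0947    1.0853    0.1009    0.1487    0.1067]
  [  0.0846    0.0866    0.1227    0.0543    1.0517    0.0972    0.0569]
  [  0.1141    0.1201    0.0885    0.1178    0.1374    1.1051    0.1493]
  [  0.1500    0.0794    0.0693    0.0824    0.1047    0.0960    1.1323]
Total output x = L · d:
  x_0 = 1.1577·95 + 0.0563·17 + 0.0848·96 + 0.1331·15 + 0.1570·73 + 0.1122·66 + 0.0742·95 = 146.9947
  x_1 = 0.1285·95 + 1.1158·17 + 0.1385·96 + 0.1599·15 + 0.0888·73 + 0.1282·66 + 0.0721·95 = 68.6616
  x_2 = 0.0843·95 + 0.1617·17 + 1.1169·96 + 0.0909·15 + 0.0667·73 + 0.1337·66 + 0.1635·95 = 148.5763
  x_3 = 0.0564·95 + 0.1481·17 + 0.0947·96 + 1.0853·15 + 0.1009·73 + 0.1487·66 + 0.1067·95 = 60.5602
  x_4 = 0.0846·95 + 0.0866·17 + 0.1227·96 + 0.0543·15 + 1.0517·73 + 0.0972·66 + 0.0569·95 = 110.6979
  x_5 = 0.1141·95 + 0.1201·17 + 0.0885·96 + 0.1178·15 + 0.1374·73 + 1.1051·66 + 0.1493·95 = 120.2890
  x_6 = 0.1500·95 + 0.0794·17 + 0.0693·96 + 0.0824·15 + 0.1047·73 + 0.0960·66 + 1.1323·95 = 145.0351
Δx_6 = L[6,5] · Δd_5 = 0.0960 · 1 = 0.0960

0.0960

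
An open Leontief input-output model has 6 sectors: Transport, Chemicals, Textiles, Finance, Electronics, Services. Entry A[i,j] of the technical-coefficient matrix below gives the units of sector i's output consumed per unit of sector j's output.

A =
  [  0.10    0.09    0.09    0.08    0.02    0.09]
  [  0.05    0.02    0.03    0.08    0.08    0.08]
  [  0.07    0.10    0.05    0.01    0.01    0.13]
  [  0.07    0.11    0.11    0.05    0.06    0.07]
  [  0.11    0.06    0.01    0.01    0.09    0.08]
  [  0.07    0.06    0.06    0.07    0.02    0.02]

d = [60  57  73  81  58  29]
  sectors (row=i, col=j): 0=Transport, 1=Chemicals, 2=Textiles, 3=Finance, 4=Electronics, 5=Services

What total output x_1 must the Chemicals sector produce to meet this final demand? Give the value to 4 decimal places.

89.2078

Form M = I − A:
  [  0.90   -0.09   -0.09   -0.08   -0.02   -0.09]
  [ -0.05    0.98   -0.03   -0.08   -0.08   -0.08]
  [ -0.07   -0.10    0.95   -0.01   -0.01   -0.13]
  [ -0.07   -0.11   -0.11    0.95   -0.06   -0.07]
  [ -0.11   -0.06   -0.01   -0.01    0.91   -0.08]
  [ -0.07   -0.06   -0.06   -0.07   -0.02    0.98]
Leontief inverse L = M⁻¹:
  [  1.1575    0.1465    0.1385    0.1228    0.0512    0.1496]
  [  0.0946    1.0616    0.0637    0.1080    0.1059    0.1202]
  [  0.1130    0.1387    1.0842    0.0456    0.0334    0.1715]
  [  0.1273    0.1633    0.1526    1.0893    0.0935    0.1307]
  [  0.1583    0.0996    0.0426    0.0430    1.1171    0.1226]
  [  0.1077    0.0976    0.0919    0.0969    0.0417    1.0608]
Total output x = L · d:
  x_0 = 1.1575·60 + 0.1465·57 + 0.1385·73 + 0.1228·81 + 0.0512·58 + 0.1496·29 = 105.1674
  x_1 = 0.0946·60 + 1.0616·57 + 0.0637·73 + 0.1080·81 + 0.1059·58 + 0.1202·29 = 89.2078
  x_2 = 0.1130·60 + 0.1387·57 + 1.0842·73 + 0.0456·81 + 0.0334·58 + 0.1715·29 = 104.4298
  x_3 = 0.1273·60 + 0.1633·57 + 0.1526·73 + 1.0893·81 + 0.0935·58 + 0.1307·29 = 125.5285
  x_4 = 0.1583·60 + 0.0996·57 + 0.0426·73 + 0.0430·81 + 1.1171·58 + 0.1226·29 = 90.1117
  x_5 = 0.1077·60 + 0.0976·57 + 0.0919·73 + 0.0969·81 + 0.0417·58 + 1.0608·29 = 59.7645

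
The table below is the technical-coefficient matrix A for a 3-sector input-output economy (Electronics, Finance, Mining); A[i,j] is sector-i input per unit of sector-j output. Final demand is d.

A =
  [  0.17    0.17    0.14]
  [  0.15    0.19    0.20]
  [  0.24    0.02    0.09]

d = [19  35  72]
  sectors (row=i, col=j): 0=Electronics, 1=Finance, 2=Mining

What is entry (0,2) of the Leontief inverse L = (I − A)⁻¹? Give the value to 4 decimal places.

L[0,2] = 0.2683

Form M = I − A:
  [  0.83   -0.17   -0.14]
  [ -0.15    0.81   -0.20]
  [ -0.24   -0.02    0.91]
Leontief inverse L = M⁻¹:
  [  1.3342    0.2866    0.2683]
  [  0.3358    1.3134    0.3403]
  [  0.3593    0.1045    1.1771]
Total output x = L · d:
  x_0 = 1.3342·19 + 0.2866·35 + 0.2683·72 = 54.6965
  x_1 = 0.3358·19 + 1.3134·35 + 0.3403·72 = 76.8538
  x_2 = 0.3593·19 + 0.1045·35 + 1.1771·72 = 95.2354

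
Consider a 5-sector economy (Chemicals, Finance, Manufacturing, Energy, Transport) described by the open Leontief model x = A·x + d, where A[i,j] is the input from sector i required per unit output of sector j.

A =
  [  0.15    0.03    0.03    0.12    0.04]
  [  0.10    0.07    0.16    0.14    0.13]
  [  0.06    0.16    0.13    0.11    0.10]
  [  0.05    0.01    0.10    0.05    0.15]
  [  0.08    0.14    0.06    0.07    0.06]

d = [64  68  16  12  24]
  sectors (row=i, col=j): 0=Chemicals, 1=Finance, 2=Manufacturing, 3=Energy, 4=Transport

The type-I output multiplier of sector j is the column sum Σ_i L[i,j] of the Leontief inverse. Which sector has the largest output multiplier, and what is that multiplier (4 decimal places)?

Energy (1.8977)

Form M = I − A:
  [  0.85   -0.03   -0.03   -0.12   -0.04]
  [ -0.10    0.93   -0.16   -0.14   -0.13]
  [ -0.06   -0.16    0.87   -0.11   -0.10]
  [ -0.05   -0.01   -0.10    0.95   -0.15]
  [ -0.08   -0.14   -0.06   -0.07    0.94]
Leontief inverse L = M⁻¹:
  [  1.2104    0.0699    0.0821    0.1800    0.0986]
  [  0.1925    1.1654    0.2653    0.2442    0.2366]
  [  0.1493    0.2516    1.2398    0.2148    0.2073]
  [  0.1050    0.0742    0.1593    1.1107    0.2089]
  [  0.1490    0.2011    0.1375    0.1481    1.1362]
Total output x = L · d:
  x_0 = 1.2104·64 + 0.0699·68 + 0.0821·16 + 0.1800·12 + 0.0986·24 = 88.0600
  x_1 = 0.1925·64 + 1.1654·68 + 0.2653·16 + 0.2442·12 + 0.2366·24 = 104.4153
  x_2 = 0.1493·64 + 0.2516·68 + 1.2398·16 + 0.2148·12 + 0.2073·24 = 54.0551
  x_3 = 0.1050·64 + 0.0742·68 + 0.1593·16 + 1.1107·12 + 0.2089·24 = 32.6543
  x_4 = 0.1490·64 + 0.2011·68 + 0.1375·16 + 0.1481·12 + 1.1362·24 = 54.4596
Output multipliers (column sums of L):
  Chemicals: 1.8061
  Finance: 1.7622
  Manufacturing: 1.8841
  Energy: 1.8977
  Transport: 1.8877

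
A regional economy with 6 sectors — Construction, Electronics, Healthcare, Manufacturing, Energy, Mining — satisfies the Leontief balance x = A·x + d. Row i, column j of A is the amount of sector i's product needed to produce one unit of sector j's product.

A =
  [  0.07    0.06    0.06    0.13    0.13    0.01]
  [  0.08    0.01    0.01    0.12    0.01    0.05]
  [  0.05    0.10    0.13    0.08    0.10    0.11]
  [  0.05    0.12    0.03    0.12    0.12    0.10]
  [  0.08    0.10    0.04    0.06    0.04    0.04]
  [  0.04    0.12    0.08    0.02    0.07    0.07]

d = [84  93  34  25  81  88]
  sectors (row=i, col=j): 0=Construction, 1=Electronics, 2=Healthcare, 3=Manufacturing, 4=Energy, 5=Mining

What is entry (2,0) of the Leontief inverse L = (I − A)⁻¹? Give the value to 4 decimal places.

L[2,0] = 0.1115

Form M = I − A:
  [  0.93   -0.06   -0.06   -0.13   -0.13   -0.01]
  [ -0.08    0.99   -0.01   -0.12   -0.01   -0.05]
  [ -0.05   -0.10    0.87   -0.08   -0.10   -0.11]
  [ -0.05   -0.12   -0.03    0.88   -0.12   -0.10]
  [ -0.08   -0.10   -0.04   -0.06    0.96   -0.04]
  [ -0.04   -0.12   -0.08   -0.02   -0.07    0.93]
Leontief inverse L = M⁻¹:
  [  1.1224    0.1304    0.1007    0.2074    0.1943    0.0616]
  [  0.1104    1.0567    0.0358    0.1694    0.0569    0.0829]
  [  0.1115    0.1861    1.1893    0.1659    0.1746    0.1772]
  [  0.1085    0.1978    0.0743    1.2024    0.1863    0.1579]
  [  0.1199    0.1483    0.0712    0.1203    1.0876    0.0774]
  [  0.0835    0.1734    0.1182    0.0800    0.1166    1.1131]
Total output x = L · d:
  x_0 = 1.1224·84 + 0.1304·93 + 0.1007·34 + 0.2074·25 + 0.1943·81 + 0.0616·88 = 136.1784
  x_1 = 0.1104·84 + 1.0567·93 + 0.0358·34 + 0.1694·25 + 0.0569·81 + 0.0829·88 = 124.9120
  x_2 = 0.1115·84 + 0.1861·93 + 1.1893·34 + 0.1659·25 + 0.1746·81 + 0.1772·88 = 100.9963
  x_3 = 0.1085·84 + 0.1978·93 + 0.0743·34 + 1.2024·25 + 0.1863·81 + 0.1579·88 = 89.0765
  x_4 = 0.1199·84 + 0.1483·93 + 0.0712·34 + 0.1203·25 + 1.0876·81 + 0.0774·88 = 124.1999
  x_5 = 0.0835·84 + 0.1734·93 + 0.1182·34 + 0.0800·25 + 0.1166·81 + 1.1131·88 = 136.5503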